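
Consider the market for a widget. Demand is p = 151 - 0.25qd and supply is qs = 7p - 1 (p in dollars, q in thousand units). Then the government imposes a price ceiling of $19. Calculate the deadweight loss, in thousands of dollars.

Rearranging demand gives qd = 604 - 4p. Equilibrium: 604 - 4p = 7p - 1, so 605 = 11p and p* = 55, q* = 384.
Because the ceiling (19) lies below the market-clearing price, it is binding.
At p = 19: qd = 604 - 4·19 = 528 and qs = 7·19 - 1 = 132.
Quantity traded falls to 132. At q = 132 the demand price is (604 - 132)/4 = 118 and the supply price is (1 + 132)/7 = 19.
Deadweight loss = ½ · (118 - 19) · (384 - 132) = ½ · 99 · 252 = 12474.

12474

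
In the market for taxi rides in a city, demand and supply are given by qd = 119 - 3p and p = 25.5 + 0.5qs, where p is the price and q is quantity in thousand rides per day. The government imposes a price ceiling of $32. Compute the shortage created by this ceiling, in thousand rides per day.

10

Rearranging supply gives qs = 2p - 51. Setting quantity demanded equal to quantity supplied, 119 - 3p = 2p - 51, gives p* = 34 and q* = 17.
Since 32 < 34, the ceiling is binding.
At p = 32: qd = 119 - 3·32 = 23 and qs = 2·32 - 51 = 13.
Shortage = qd - qs = 23 - 13 = 10.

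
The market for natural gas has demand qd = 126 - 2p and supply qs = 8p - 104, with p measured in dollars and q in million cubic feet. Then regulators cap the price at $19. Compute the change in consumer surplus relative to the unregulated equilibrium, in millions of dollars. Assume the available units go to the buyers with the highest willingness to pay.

Without the control the market clears where 126 - 2p = 8p - 104, i.e. p* = 23 and q* = 80.
Because the ceiling (19) lies below the market-clearing price, it is binding.
At p = 19: qd = 126 - 2·19 = 88 and qs = 8·19 - 104 = 48.
Consumer surplus without the control is ½ · (63 - 23) · 80 = 1600.
With the ceiling, 48 units are sold at 19 (assume they go to the highest-value buyers). The demand price at q = 48 is 39, so CS = ½ · [(63 - 19) + (39 - 19)] · 48 = 1536.
Change in consumer surplus = 1536 - 1600 = -64.

-64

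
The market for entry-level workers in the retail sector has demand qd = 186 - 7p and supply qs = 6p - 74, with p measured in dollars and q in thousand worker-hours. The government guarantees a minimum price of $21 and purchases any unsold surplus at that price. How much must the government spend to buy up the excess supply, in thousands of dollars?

273

Equilibrium: 186 - 7p = 6p - 74, so 260 = 13p and p* = 20, q* = 46.
The floor of 21 is above the equilibrium price 20, so it binds.
At p = 21: qd = 186 - 7·21 = 39 and qs = 6·21 - 74 = 52.
Surplus = qs - qd = 13.
Government expenditure = surplus × support price = 13 × 21 = 273.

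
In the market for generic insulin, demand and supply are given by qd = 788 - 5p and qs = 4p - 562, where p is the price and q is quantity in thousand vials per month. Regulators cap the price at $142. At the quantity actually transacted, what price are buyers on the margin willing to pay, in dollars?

Setting quantity demanded equal to quantity supplied, 788 - 5p = 4p - 562, gives p* = 150 and q* = 38.
Since 142 < 150, the ceiling is binding.
At p = 142: qd = 788 - 5·142 = 78 and qs = 4·142 - 562 = 6.
Only 6 units reach the market. On the demand curve, the marginal buyer's willingness to pay at q = 6 is (788 - 6)/5 = 156.4.

156.4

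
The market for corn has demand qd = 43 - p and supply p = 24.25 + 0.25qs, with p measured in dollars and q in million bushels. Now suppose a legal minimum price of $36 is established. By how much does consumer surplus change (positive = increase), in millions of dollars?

Rearranging supply gives qs = 4p - 97. Setting quantity demanded equal to quantity supplied, 43 - p = 4p - 97, gives p* = 28 and q* = 15.
Because the floor (36) lies above the market-clearing price, it is binding.
At p = 36: qd = 43 - 36 = 7 and qs = 4·36 - 97 = 47.
Consumer surplus without the control is ½ · (43 - 28) · 15 = 112.5.
With the floor, consumers buy 7 units at 36, so CS = ½ · (43 - 36) · 7 = 24.5.
Change in consumer surplus = 24.5 - 112.5 = -88.

-88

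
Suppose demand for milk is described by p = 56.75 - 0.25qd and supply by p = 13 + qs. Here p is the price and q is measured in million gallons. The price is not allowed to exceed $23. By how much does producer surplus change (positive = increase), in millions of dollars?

-562.5

Rearranging demand gives qd = 227 - 4p; rearranging supply gives qs = p - 13. In a free market, 227 - 4p = p - 13 gives the equilibrium p* = 48, q* = 35.
Since 23 < 48, the ceiling is binding.
At p = 23: qd = 227 - 4·23 = 135 and qs = 23 - 13 = 10.
Producer surplus without the control is ½ · (48 - 13) · 35 = 612.5.
With the ceiling, producers sell 10 units at 23, so PS = ½ · (23 - 13) · 10 = 50.
Change in producer surplus = 50 - 612.5 = -562.5.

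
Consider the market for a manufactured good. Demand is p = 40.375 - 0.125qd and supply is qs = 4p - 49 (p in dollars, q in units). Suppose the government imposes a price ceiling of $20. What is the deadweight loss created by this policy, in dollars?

363

Rearranging demand gives qd = 323 - 8p. Setting quantity demanded equal to quantity supplied, 323 - 8p = 4p - 49, gives p* = 31 and q* = 75.
Since 20 < 31, the ceiling is binding.
At p = 20: qd = 323 - 8·20 = 163 and qs = 4·20 - 49 = 31.
Quantity traded falls to 31. At q = 31 the demand price is (323 - 31)/8 = 36.5 and the supply price is (49 + 31)/4 = 20.
Deadweight loss = ½ · (36.5 - 20) · (75 - 31) = ½ · 16.5 · 44 = 363.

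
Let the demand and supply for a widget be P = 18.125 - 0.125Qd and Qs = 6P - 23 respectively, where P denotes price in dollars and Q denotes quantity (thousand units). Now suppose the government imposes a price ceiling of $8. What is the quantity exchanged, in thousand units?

Rearranging demand gives Qd = 145 - 8P. In a free market, 145 - 8P = 6P - 23 gives the equilibrium P* = 12, Q* = 49.
Because the ceiling (8) lies below the market-clearing price, it is binding.
At P = 8: Qd = 145 - 8·8 = 81 and Qs = 6·8 - 23 = 25.
The quantity actually transacted is the short side, supply: 25.

25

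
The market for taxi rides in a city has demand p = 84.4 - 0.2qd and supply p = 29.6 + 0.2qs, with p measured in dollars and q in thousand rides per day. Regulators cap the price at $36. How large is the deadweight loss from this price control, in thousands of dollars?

2205

Rearranging demand gives qd = 422 - 5p; rearranging supply gives qs = 5p - 148. Equilibrium: 422 - 5p = 5p - 148, so 570 = 10p and p* = 57, q* = 137.
Since 36 < 57, the ceiling is binding.
At p = 36: qd = 422 - 5·36 = 242 and qs = 5·36 - 148 = 32.
Quantity traded falls to 32. At q = 32 the demand price is (422 - 32)/5 = 78 and the supply price is (148 + 32)/5 = 36.
Deadweight loss = ½ · (78 - 36) · (137 - 32) = ½ · 42 · 105 = 2205.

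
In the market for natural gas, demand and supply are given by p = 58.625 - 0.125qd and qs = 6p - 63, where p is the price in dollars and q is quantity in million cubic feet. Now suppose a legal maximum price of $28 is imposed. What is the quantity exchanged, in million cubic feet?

105

Rearranging demand gives qd = 469 - 8p. Equilibrium: 469 - 8p = 6p - 63, so 532 = 14p and p* = 38, q* = 165.
Since 28 < 38, the ceiling is binding.
At p = 28: qd = 469 - 8·28 = 245 and qs = 6·28 - 63 = 105.
The quantity actually transacted is the short side, supply: 105.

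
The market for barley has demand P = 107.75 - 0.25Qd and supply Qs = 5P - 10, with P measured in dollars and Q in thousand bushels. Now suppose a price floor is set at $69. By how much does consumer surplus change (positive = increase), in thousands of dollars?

Rearranging demand gives Qd = 431 - 4P. Without the control the market clears where 431 - 4P = 5P - 10, i.e. P* = 49 and Q* = 235.
Because the floor (69) lies above the market-clearing price, it is binding.
At P = 69: Qd = 431 - 4·69 = 155 and Qs = 5·69 - 10 = 335.
Consumer surplus without the control is ½ · (107.75 - 49) · 235 = 6903.125.
With the floor, consumers buy 155 units at 69, so CS = ½ · (107.75 - 69) · 155 = 3003.125.
Change in consumer surplus = 3003.125 - 6903.125 = -3900.

-3900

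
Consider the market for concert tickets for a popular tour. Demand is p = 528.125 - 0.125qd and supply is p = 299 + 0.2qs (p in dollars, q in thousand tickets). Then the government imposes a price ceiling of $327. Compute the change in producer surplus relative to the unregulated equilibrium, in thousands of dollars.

Rearranging demand gives qd = 4225 - 8p; rearranging supply gives qs = 5p - 1495. Setting quantity demanded equal to quantity supplied, 4225 - 8p = 5p - 1495, gives p* = 440 and q* = 705.
Since 327 < 440, the ceiling is binding.
At p = 327: qd = 4225 - 8·327 = 1609 and qs = 5·327 - 1495 = 140.
Producer surplus without the control is ½ · (440 - 299) · 705 = 49702.5.
With the ceiling, producers sell 140 units at 327, so PS = ½ · (327 - 299) · 140 = 1960.
Change in producer surplus = 1960 - 49702.5 = -47742.5.

-47742.5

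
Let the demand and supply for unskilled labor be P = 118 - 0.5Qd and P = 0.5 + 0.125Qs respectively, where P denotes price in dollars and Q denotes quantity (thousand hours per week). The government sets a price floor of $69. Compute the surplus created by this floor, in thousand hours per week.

450

Rearranging demand gives Qd = 236 - 2P; rearranging supply gives Qs = 8P - 4. In a free market, 236 - 2P = 8P - 4 gives the equilibrium P* = 24, Q* = 188.
Because the floor (69) lies above the market-clearing price, it is binding.
At P = 69: Qd = 236 - 2·69 = 98 and Qs = 8·69 - 4 = 548.
Surplus = Qs - Qd = 548 - 98 = 450.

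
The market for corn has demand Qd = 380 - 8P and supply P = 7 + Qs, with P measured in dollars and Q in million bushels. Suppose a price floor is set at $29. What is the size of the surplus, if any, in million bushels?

Rearranging supply gives Qs = P - 7. Setting quantity demanded equal to quantity supplied, 380 - 8P = P - 7, gives P* = 43 and Q* = 36.
The floor of 29 is below the equilibrium price 43, so it is not binding; the market clears at P* = 43, Q* = 36.
Since the control does not bind, there is no surplus.

0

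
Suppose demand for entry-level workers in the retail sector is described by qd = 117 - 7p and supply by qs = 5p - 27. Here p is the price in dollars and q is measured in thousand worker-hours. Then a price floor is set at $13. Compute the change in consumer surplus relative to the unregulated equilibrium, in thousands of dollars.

-29.5

Equilibrium: 117 - 7p = 5p - 27, so 144 = 12p and p* = 12, q* = 33.
Since 13 > 12, the floor is binding.
At p = 13: qd = 117 - 7·13 = 26 and qs = 5·13 - 27 = 38.
Consumer surplus without the control is ½ · (117/7 - 12) · 33 = 1089/14.
With the floor, consumers buy 26 units at 13, so CS = ½ · (117/7 - 13) · 26 = 338/7.
Change in consumer surplus = 338/7 - 1089/14 = -29.5.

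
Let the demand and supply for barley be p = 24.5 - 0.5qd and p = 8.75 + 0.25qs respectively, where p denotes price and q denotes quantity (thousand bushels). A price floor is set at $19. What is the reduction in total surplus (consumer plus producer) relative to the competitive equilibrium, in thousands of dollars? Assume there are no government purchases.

37.5

Rearranging demand gives qd = 49 - 2p; rearranging supply gives qs = 4p - 35. Equilibrium: 49 - 2p = 4p - 35, so 84 = 6p and p* = 14, q* = 21.
Because the floor (19) lies above the market-clearing price, it is binding.
At p = 19: qd = 49 - 2·19 = 11 and qs = 4·19 - 35 = 41.
Quantity traded falls to 11. At q = 11 the demand price is (49 - 11)/2 = 19 and the supply price is (35 + 11)/4 = 11.5.
Deadweight loss = ½ · (19 - 11.5) · (21 - 11) = ½ · 7.5 · 10 = 37.5.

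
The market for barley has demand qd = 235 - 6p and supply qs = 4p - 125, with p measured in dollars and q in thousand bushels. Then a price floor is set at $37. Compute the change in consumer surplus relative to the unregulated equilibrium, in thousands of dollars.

In a free market, 235 - 6p = 4p - 125 gives the equilibrium p* = 36, q* = 19.
Because the floor (37) lies above the market-clearing price, it is binding.
At p = 37: qd = 235 - 6·37 = 13 and qs = 4·37 - 125 = 23.
Consumer surplus without the control is ½ · (235/6 - 36) · 19 = 361/12.
With the floor, consumers buy 13 units at 37, so CS = ½ · (235/6 - 37) · 13 = 169/12.
Change in consumer surplus = 169/12 - 361/12 = -16.

-16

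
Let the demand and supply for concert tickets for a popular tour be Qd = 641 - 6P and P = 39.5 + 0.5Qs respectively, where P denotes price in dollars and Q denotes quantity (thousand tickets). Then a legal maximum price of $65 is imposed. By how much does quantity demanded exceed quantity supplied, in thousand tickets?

Rearranging supply gives Qs = 2P - 79. Equilibrium: 641 - 6P = 2P - 79, so 720 = 8P and P* = 90, Q* = 101.
The ceiling of 65 is below the equilibrium price 90, so it binds.
At P = 65: Qd = 641 - 6·65 = 251 and Qs = 2·65 - 79 = 51.
Shortage = Qd - Qs = 251 - 51 = 200.

200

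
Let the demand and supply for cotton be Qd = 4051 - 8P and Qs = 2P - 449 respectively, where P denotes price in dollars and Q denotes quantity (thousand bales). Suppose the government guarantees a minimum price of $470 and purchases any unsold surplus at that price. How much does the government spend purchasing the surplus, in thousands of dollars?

94000

Without the control the market clears where 4051 - 8P = 2P - 449, i.e. P* = 450 and Q* = 451.
Because the floor (470) lies above the market-clearing price, it is binding.
At P = 470: Qd = 4051 - 8·470 = 291 and Qs = 2·470 - 449 = 491.
Surplus = Qs - Qd = 200.
Government expenditure = surplus × support price = 200 × 470 = 94000.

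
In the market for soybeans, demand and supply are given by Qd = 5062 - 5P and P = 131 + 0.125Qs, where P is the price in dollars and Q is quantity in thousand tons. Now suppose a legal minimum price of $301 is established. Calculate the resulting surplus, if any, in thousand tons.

0

Rearranging supply gives Qs = 8P - 1048. Equilibrium: 5062 - 5P = 8P - 1048, so 6110 = 13P and P* = 470, Q* = 2712.
The floor of 301 is below the equilibrium price 470, so it is not binding; the market clears at P* = 470, Q* = 2712.
Since the control does not bind, there is no surplus.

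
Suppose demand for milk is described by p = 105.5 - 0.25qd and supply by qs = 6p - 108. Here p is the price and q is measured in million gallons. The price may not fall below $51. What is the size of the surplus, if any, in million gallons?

Rearranging demand gives qd = 422 - 4p. Setting quantity demanded equal to quantity supplied, 422 - 4p = 6p - 108, gives p* = 53 and q* = 210.
Since 51 is below p* = 53, the floor does not bind and the free-market outcome prevails.
Since the control does not bind, there is no surplus.

0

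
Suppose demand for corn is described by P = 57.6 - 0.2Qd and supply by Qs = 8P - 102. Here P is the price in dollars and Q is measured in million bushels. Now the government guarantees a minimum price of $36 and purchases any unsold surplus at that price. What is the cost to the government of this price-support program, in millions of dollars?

Rearranging demand gives Qd = 288 - 5P. Setting quantity demanded equal to quantity supplied, 288 - 5P = 8P - 102, gives P* = 30 and Q* = 138.
Because the floor (36) lies above the market-clearing price, it is binding.
At P = 36: Qd = 288 - 5·36 = 108 and Qs = 8·36 - 102 = 186.
Surplus = Qs - Qd = 78.
Government expenditure = surplus × support price = 78 × 36 = 2808.

2808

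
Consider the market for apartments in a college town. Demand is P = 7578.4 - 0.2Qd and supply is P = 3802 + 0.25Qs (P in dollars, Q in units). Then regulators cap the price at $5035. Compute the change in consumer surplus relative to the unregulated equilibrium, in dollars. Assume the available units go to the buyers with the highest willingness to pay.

3069020

Rearranging demand gives Qd = 37892 - 5P; rearranging supply gives Qs = 4P - 15208. Equilibrium: 37892 - 5P = 4P - 15208, so 53100 = 9P and P* = 5900, Q* = 8392.
The ceiling of 5035 is below the equilibrium price 5900, so it binds.
At P = 5035: Qd = 37892 - 5·5035 = 12717 and Qs = 4·5035 - 15208 = 4932.
Consumer surplus without the control is ½ · (7578.4 - 5900) · 8392 = 7042566.4.
With the ceiling, 4932 units are sold at 5035 (assume they go to the highest-value buyers). The demand price at Q = 4932 is 6592, so CS = ½ · [(7578.4 - 5035) + (6592 - 5035)] · 4932 = 10111586.4.
Change in consumer surplus = 10111586.4 - 7042566.4 = 3069020.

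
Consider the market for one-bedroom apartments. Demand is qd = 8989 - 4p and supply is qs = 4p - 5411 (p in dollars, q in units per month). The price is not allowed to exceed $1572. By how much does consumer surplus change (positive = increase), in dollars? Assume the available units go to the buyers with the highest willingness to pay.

Without the control the market clears where 8989 - 4p = 4p - 5411, i.e. p* = 1800 and q* = 1789.
Since 1572 < 1800, the ceiling is binding.
At p = 1572: qd = 8989 - 4·1572 = 2701 and qs = 4·1572 - 5411 = 877.
Consumer surplus without the control is ½ · (2247.25 - 1800) · 1789 = 400065.125.
With the ceiling, 877 units are sold at 1572 (assume they go to the highest-value buyers). The demand price at q = 877 is 2028, so CS = ½ · [(2247.25 - 1572) + (2028 - 1572)] · 877 = 496053.125.
Change in consumer surplus = 496053.125 - 400065.125 = 95988.

95988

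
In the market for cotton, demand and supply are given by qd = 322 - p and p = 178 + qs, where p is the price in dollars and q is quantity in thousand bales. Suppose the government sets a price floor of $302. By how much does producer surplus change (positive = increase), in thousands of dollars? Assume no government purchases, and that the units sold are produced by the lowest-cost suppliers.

Rearranging supply gives qs = p - 178. In a free market, 322 - p = p - 178 gives the equilibrium p* = 250, q* = 72.
Because the floor (302) lies above the market-clearing price, it is binding.
At p = 302: qd = 322 - 302 = 20 and qs = 302 - 178 = 124.
Producer surplus without the control is ½ · (250 - 178) · 72 = 2592.
With the floor, 20 units are sold at 302. The supply price at q = 20 is 198, so PS = ½ · [(302 - 178) + (302 - 198)] · 20 = 2280.
Change in producer surplus = 2280 - 2592 = -312.

-312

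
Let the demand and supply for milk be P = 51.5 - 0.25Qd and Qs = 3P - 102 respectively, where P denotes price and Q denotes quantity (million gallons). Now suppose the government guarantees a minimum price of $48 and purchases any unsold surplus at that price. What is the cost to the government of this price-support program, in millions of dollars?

1344

Rearranging demand gives Qd = 206 - 4P. Equilibrium: 206 - 4P = 3P - 102, so 308 = 7P and P* = 44, Q* = 30.
The floor of 48 is above the equilibrium price 44, so it binds.
At P = 48: Qd = 206 - 4·48 = 14 and Qs = 3·48 - 102 = 42.
Surplus = Qs - Qd = 28.
Government expenditure = surplus × support price = 28 × 48 = 1344.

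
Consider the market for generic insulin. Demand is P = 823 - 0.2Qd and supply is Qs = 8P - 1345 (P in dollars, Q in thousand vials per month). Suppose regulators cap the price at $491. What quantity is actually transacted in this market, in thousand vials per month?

2015

Rearranging demand gives Qd = 4115 - 5P. Without the control the market clears where 4115 - 5P = 8P - 1345, i.e. P* = 420 and Q* = 2015.
The ceiling of 491 is above the equilibrium price 420, so it is not binding; the market clears at P* = 420, Q* = 2015.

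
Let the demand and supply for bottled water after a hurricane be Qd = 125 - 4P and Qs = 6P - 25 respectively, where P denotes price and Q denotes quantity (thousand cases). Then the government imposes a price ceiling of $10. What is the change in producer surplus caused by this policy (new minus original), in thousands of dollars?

In a free market, 125 - 4P = 6P - 25 gives the equilibrium P* = 15, Q* = 65.
Since 10 < 15, the ceiling is binding.
At P = 10: Qd = 125 - 4·10 = 85 and Qs = 6·10 - 25 = 35.
Producer surplus without the control is ½ · (15 - 25/6) · 65 = 4225/12.
With the ceiling, producers sell 35 units at 10, so PS = ½ · (10 - 25/6) · 35 = 1225/12.
Change in producer surplus = 1225/12 - 4225/12 = -250.

-250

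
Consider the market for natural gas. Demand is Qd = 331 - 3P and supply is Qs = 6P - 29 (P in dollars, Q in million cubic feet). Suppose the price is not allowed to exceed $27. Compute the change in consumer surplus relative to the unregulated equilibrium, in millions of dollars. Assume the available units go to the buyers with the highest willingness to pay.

In a free market, 331 - 3P = 6P - 29 gives the equilibrium P* = 40, Q* = 211.
Because the ceiling (27) lies below the market-clearing price, it is binding.
At P = 27: Qd = 331 - 3·27 = 250 and Qs = 6·27 - 29 = 133.
Consumer surplus without the control is ½ · (331/3 - 40) · 211 = 44521/6.
With the ceiling, 133 units are sold at 27 (assume they go to the highest-value buyers). The demand price at Q = 133 is 66, so CS = ½ · [(331/3 - 27) + (66 - 27)] · 133 = 48811/6.
Change in consumer surplus = 48811/6 - 44521/6 = 715.

715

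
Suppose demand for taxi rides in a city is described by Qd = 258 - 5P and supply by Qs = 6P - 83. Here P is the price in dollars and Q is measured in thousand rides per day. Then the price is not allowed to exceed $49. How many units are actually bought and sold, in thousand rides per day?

Without the control the market clears where 258 - 5P = 6P - 83, i.e. P* = 31 and Q* = 103.
Since 49 is above P* = 31, the ceiling does not bind and the free-market outcome prevails.

103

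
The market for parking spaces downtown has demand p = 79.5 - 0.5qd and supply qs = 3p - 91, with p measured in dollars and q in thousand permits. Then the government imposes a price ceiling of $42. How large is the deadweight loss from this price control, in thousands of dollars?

240

Rearranging demand gives qd = 159 - 2p. Without the control the market clears where 159 - 2p = 3p - 91, i.e. p* = 50 and q* = 59.
Since 42 < 50, the ceiling is binding.
At p = 42: qd = 159 - 2·42 = 75 and qs = 3·42 - 91 = 35.
Quantity traded falls to 35. At q = 35 the demand price is (159 - 35)/2 = 62 and the supply price is (91 + 35)/3 = 42.
Deadweight loss = ½ · (62 - 42) · (59 - 35) = ½ · 20 · 24 = 240.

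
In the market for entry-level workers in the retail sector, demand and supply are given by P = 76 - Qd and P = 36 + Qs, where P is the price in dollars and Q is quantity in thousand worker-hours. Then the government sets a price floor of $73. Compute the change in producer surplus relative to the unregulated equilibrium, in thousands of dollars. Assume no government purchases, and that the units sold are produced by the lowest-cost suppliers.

-93.5

Rearranging demand gives Qd = 76 - P; rearranging supply gives Qs = P - 36. Setting quantity demanded equal to quantity supplied, 76 - P = P - 36, gives P* = 56 and Q* = 20.
Since 73 > 56, the floor is binding.
At P = 73: Qd = 76 - 73 = 3 and Qs = 73 - 36 = 37.
Producer surplus without the control is ½ · (56 - 36) · 20 = 200.
With the floor, 3 units are sold at 73. The supply price at Q = 3 is 39, so PS = ½ · [(73 - 36) + (73 - 39)] · 3 = 106.5.
Change in producer surplus = 106.5 - 200 = -93.5.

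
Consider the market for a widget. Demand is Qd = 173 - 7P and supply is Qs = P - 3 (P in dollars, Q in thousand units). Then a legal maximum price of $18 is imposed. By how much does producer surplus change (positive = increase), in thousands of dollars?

-68

Equilibrium: 173 - 7P = P - 3, so 176 = 8P and P* = 22, Q* = 19.
The ceiling of 18 is below the equilibrium price 22, so it binds.
At P = 18: Qd = 173 - 7·18 = 47 and Qs = 18 - 3 = 15.
Producer surplus without the control is ½ · (22 - 3) · 19 = 180.5.
With the ceiling, producers sell 15 units at 18, so PS = ½ · (18 - 3) · 15 = 112.5.
Change in producer surplus = 112.5 - 180.5 = -68.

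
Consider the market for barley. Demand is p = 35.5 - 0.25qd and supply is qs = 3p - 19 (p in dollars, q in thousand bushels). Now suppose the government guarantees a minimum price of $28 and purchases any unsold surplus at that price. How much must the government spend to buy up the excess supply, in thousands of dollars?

980

Rearranging demand gives qd = 142 - 4p. Without the control the market clears where 142 - 4p = 3p - 19, i.e. p* = 23 and q* = 50.
Because the floor (28) lies above the market-clearing price, it is binding.
At p = 28: qd = 142 - 4·28 = 30 and qs = 3·28 - 19 = 65.
Surplus = qs - qd = 35.
Government expenditure = surplus × support price = 35 × 28 = 980.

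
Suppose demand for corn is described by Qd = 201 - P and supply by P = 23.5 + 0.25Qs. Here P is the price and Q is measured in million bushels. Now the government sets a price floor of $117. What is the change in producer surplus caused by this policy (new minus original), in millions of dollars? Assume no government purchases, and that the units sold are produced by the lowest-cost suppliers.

4451.5

Rearranging supply gives Qs = 4P - 94. Without the control the market clears where 201 - P = 4P - 94, i.e. P* = 59 and Q* = 142.
Since 117 > 59, the floor is binding.
At P = 117: Qd = 201 - 117 = 84 and Qs = 4·117 - 94 = 374.
Producer surplus without the control is ½ · (59 - 23.5) · 142 = 2520.5.
With the floor, 84 units are sold at 117. The supply price at Q = 84 is 44.5, so PS = ½ · [(117 - 23.5) + (117 - 44.5)] · 84 = 6972.
Change in producer surplus = 6972 - 2520.5 = 4451.5.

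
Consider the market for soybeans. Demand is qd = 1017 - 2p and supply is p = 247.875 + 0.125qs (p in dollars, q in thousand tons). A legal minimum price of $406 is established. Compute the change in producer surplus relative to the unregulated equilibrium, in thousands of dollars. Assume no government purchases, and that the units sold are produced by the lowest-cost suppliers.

18921

Rearranging supply gives qs = 8p - 1983. Without the control the market clears where 1017 - 2p = 8p - 1983, i.e. p* = 300 and q* = 417.
The floor of 406 is above the equilibrium price 300, so it binds.
At p = 406: qd = 1017 - 2·406 = 205 and qs = 8·406 - 1983 = 1265.
Producer surplus without the control is ½ · (300 - 247.875) · 417 = 10868.0625.
With the floor, 205 units are sold at 406. The supply price at q = 205 is 273.5, so PS = ½ · [(406 - 247.875) + (406 - 273.5)] · 205 = 29789.0625.
Change in producer surplus = 29789.0625 - 10868.0625 = 18921.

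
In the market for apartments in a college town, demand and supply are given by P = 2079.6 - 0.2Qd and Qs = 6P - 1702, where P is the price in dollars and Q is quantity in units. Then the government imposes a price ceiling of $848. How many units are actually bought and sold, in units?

3386

Rearranging demand gives Qd = 10398 - 5P. In a free market, 10398 - 5P = 6P - 1702 gives the equilibrium P* = 1100, Q* = 4898.
The ceiling of 848 is below the equilibrium price 1100, so it binds.
At P = 848: Qd = 10398 - 5·848 = 6158 and Qs = 6·848 - 1702 = 3386.
The quantity actually transacted is the short side, supply: 3386.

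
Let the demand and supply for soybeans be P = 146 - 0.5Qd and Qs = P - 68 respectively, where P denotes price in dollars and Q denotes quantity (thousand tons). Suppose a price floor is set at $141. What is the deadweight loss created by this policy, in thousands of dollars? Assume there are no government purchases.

Rearranging demand gives Qd = 292 - 2P. Equilibrium: 292 - 2P = P - 68, so 360 = 3P and P* = 120, Q* = 52.
Since 141 > 120, the floor is binding.
At P = 141: Qd = 292 - 2·141 = 10 and Qs = 141 - 68 = 73.
Quantity traded falls to 10. At Q = 10 the demand price is (292 - 10)/2 = 141 and the supply price is 68 + 10 = 78.
Deadweight loss = ½ · (141 - 78) · (52 - 10) = ½ · 63 · 42 = 1323.

1323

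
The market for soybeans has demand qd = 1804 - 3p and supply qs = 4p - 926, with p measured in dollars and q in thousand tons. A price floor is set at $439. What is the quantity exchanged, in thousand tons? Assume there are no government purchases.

Setting quantity demanded equal to quantity supplied, 1804 - 3p = 4p - 926, gives p* = 390 and q* = 634.
Since 439 > 390, the floor is binding.
At p = 439: qd = 1804 - 3·439 = 487 and qs = 4·439 - 926 = 830.
The quantity actually transacted is the short side, demand: 487.

487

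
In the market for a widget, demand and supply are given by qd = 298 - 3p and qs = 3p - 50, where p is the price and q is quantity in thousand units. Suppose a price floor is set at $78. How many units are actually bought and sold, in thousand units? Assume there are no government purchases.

64

Without the control the market clears where 298 - 3p = 3p - 50, i.e. p* = 58 and q* = 124.
The floor of 78 is above the equilibrium price 58, so it binds.
At p = 78: qd = 298 - 3·78 = 64 and qs = 3·78 - 50 = 184.
The quantity actually transacted is the short side, demand: 64.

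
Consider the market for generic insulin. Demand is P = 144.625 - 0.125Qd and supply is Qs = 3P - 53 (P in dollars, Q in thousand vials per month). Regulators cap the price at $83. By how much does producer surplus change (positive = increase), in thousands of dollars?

-6385.5

Rearranging demand gives Qd = 1157 - 8P. In a free market, 1157 - 8P = 3P - 53 gives the equilibrium P* = 110, Q* = 277.
Because the ceiling (83) lies below the market-clearing price, it is binding.
At P = 83: Qd = 1157 - 8·83 = 493 and Qs = 3·83 - 53 = 196.
Producer surplus without the control is ½ · (110 - 53/3) · 277 = 76729/6.
With the ceiling, producers sell 196 units at 83, so PS = ½ · (83 - 53/3) · 196 = 19208/3.
Change in producer surplus = 19208/3 - 76729/6 = -6385.5.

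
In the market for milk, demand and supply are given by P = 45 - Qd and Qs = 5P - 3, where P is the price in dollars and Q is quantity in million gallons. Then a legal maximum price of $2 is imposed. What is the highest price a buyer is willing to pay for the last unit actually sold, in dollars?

38

Rearranging demand gives Qd = 45 - P. In a free market, 45 - P = 5P - 3 gives the equilibrium P* = 8, Q* = 37.
Because the ceiling (2) lies below the market-clearing price, it is binding.
At P = 2: Qd = 45 - 2 = 43 and Qs = 5·2 - 3 = 7.
Only 7 units reach the market. On the demand curve, the marginal buyer's willingness to pay at Q = 7 is (45 - 7) = 38.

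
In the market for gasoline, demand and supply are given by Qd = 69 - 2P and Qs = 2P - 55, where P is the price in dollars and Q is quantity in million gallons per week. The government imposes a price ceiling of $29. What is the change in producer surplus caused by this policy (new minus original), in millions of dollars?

Setting quantity demanded equal to quantity supplied, 69 - 2P = 2P - 55, gives P* = 31 and Q* = 7.
The ceiling of 29 is below the equilibrium price 31, so it binds.
At P = 29: Qd = 69 - 2·29 = 11 and Qs = 2·29 - 55 = 3.
Producer surplus without the control is ½ · (31 - 27.5) · 7 = 12.25.
With the ceiling, producers sell 3 units at 29, so PS = ½ · (29 - 27.5) · 3 = 2.25.
Change in producer surplus = 2.25 - 12.25 = -10.

-10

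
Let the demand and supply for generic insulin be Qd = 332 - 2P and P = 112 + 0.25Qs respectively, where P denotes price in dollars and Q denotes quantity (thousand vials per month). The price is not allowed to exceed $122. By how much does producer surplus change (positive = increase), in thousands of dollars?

Rearranging supply gives Qs = 4P - 448. Setting quantity demanded equal to quantity supplied, 332 - 2P = 4P - 448, gives P* = 130 and Q* = 72.
The ceiling of 122 is below the equilibrium price 130, so it binds.
At P = 122: Qd = 332 - 2·122 = 88 and Qs = 4·122 - 448 = 40.
Producer surplus without the control is ½ · (130 - 112) · 72 = 648.
With the ceiling, producers sell 40 units at 122, so PS = ½ · (122 - 112) · 40 = 200.
Change in producer surplus = 200 - 648 = -448.

-448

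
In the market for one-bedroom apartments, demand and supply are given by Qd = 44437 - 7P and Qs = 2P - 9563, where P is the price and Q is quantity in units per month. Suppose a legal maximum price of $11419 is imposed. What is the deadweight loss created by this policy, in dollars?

0

In a free market, 44437 - 7P = 2P - 9563 gives the equilibrium P* = 6000, Q* = 2437.
Since 11419 is above P* = 6000, the ceiling does not bind and the free-market outcome prevails.
Since the control does not bind, no trades are prevented and deadweight loss is zero.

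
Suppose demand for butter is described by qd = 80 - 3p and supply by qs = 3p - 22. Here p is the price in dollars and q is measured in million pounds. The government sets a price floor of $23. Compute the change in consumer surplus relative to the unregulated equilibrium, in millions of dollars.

-120

Equilibrium: 80 - 3p = 3p - 22, so 102 = 6p and p* = 17, q* = 29.
The floor of 23 is above the equilibrium price 17, so it binds.
At p = 23: qd = 80 - 3·23 = 11 and qs = 3·23 - 22 = 47.
Consumer surplus without the control is ½ · (80/3 - 17) · 29 = 841/6.
With the floor, consumers buy 11 units at 23, so CS = ½ · (80/3 - 23) · 11 = 121/6.
Change in consumer surplus = 121/6 - 841/6 = -120.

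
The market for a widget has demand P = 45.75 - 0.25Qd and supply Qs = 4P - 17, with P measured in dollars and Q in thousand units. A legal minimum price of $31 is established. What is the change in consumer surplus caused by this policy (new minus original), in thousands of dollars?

Rearranging demand gives Qd = 183 - 4P. In a free market, 183 - 4P = 4P - 17 gives the equilibrium P* = 25, Q* = 83.
Since 31 > 25, the floor is binding.
At P = 31: Qd = 183 - 4·31 = 59 and Qs = 4·31 - 17 = 107.
Consumer surplus without the control is ½ · (45.75 - 25) · 83 = 861.125.
With the floor, consumers buy 59 units at 31, so CS = ½ · (45.75 - 31) · 59 = 435.125.
Change in consumer surplus = 435.125 - 861.125 = -426.

-426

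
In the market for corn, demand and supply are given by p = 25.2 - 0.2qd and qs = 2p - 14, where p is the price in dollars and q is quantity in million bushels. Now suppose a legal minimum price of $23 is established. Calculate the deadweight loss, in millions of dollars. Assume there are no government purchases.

78.75

Rearranging demand gives qd = 126 - 5p. In a free market, 126 - 5p = 2p - 14 gives the equilibrium p* = 20, q* = 26.
The floor of 23 is above the equilibrium price 20, so it binds.
At p = 23: qd = 126 - 5·23 = 11 and qs = 2·23 - 14 = 32.
Quantity traded falls to 11. At q = 11 the demand price is (126 - 11)/5 = 23 and the supply price is (14 + 11)/2 = 12.5.
Deadweight loss = ½ · (23 - 12.5) · (26 - 11) = ½ · 10.5 · 15 = 78.75.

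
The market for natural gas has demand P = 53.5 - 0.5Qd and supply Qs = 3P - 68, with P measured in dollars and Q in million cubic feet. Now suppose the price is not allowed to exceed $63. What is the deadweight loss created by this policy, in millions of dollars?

Rearranging demand gives Qd = 107 - 2P. In a free market, 107 - 2P = 3P - 68 gives the equilibrium P* = 35, Q* = 37.
Since 63 is above P* = 35, the ceiling does not bind and the free-market outcome prevails.
Since the control does not bind, no trades are prevented and deadweight loss is zero.

0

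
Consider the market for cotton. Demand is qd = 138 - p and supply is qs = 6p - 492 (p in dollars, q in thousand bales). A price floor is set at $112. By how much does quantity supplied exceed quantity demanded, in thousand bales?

In a free market, 138 - p = 6p - 492 gives the equilibrium p* = 90, q* = 48.
Because the floor (112) lies above the market-clearing price, it is binding.
At p = 112: qd = 138 - 112 = 26 and qs = 6·112 - 492 = 180.
Surplus = qs - qd = 180 - 26 = 154.

154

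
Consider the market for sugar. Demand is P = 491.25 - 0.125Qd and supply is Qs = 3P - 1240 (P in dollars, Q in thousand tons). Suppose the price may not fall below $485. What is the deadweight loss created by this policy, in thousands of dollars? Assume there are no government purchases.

Rearranging demand gives Qd = 3930 - 8P. Setting quantity demanded equal to quantity supplied, 3930 - 8P = 3P - 1240, gives P* = 470 and Q* = 170.
The floor of 485 is above the equilibrium price 470, so it binds.
At P = 485: Qd = 3930 - 8·485 = 50 and Qs = 3·485 - 1240 = 215.
Quantity traded falls to 50. At Q = 50 the demand price is (3930 - 50)/8 = 485 and the supply price is (1240 + 50)/3 = 430.
Deadweight loss = ½ · (485 - 430) · (170 - 50) = ½ · 55 · 120 = 3300.

3300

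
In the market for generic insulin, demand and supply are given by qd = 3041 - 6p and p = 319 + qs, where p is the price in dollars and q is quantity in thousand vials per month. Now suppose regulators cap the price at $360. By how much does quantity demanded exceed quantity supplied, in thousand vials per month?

Rearranging supply gives qs = p - 319. Setting quantity demanded equal to quantity supplied, 3041 - 6p = p - 319, gives p* = 480 and q* = 161.
Since 360 < 480, the ceiling is binding.
At p = 360: qd = 3041 - 6·360 = 881 and qs = 360 - 319 = 41.
Shortage = qd - qs = 881 - 41 = 840.

840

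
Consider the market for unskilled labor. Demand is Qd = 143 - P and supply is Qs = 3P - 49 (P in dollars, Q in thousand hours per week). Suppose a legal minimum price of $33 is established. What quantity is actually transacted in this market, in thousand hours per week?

95

Equilibrium: 143 - P = 3P - 49, so 192 = 4P and P* = 48, Q* = 95.
The floor of 33 is below the equilibrium price 48, so it is not binding; the market clears at P* = 48, Q* = 95.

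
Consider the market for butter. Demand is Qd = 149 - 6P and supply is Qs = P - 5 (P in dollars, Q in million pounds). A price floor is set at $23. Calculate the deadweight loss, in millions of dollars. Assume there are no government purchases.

Equilibrium: 149 - 6P = P - 5, so 154 = 7P and P* = 22, Q* = 17.
Since 23 > 22, the floor is binding.
At P = 23: Qd = 149 - 6·23 = 11 and Qs = 23 - 5 = 18.
Quantity traded falls to 11. At Q = 11 the demand price is (149 - 11)/6 = 23 and the supply price is 5 + 11 = 16.
Deadweight loss = ½ · (23 - 16) · (17 - 11) = ½ · 7 · 6 = 21.

21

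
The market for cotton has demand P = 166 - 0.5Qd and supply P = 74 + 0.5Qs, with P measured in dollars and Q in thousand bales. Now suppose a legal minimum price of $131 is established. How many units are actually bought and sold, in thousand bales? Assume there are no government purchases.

Rearranging demand gives Qd = 332 - 2P; rearranging supply gives Qs = 2P - 148. Setting quantity demanded equal to quantity supplied, 332 - 2P = 2P - 148, gives P* = 120 and Q* = 92.
The floor of 131 is above the equilibrium price 120, so it binds.
At P = 131: Qd = 332 - 2·131 = 70 and Qs = 2·131 - 148 = 114.
The quantity actually transacted is the short side, demand: 70.

70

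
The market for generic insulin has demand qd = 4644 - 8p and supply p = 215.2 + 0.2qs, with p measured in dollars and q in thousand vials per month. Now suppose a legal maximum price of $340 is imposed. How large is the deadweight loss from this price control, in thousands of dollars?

Rearranging supply gives qs = 5p - 1076. In a free market, 4644 - 8p = 5p - 1076 gives the equilibrium p* = 440, q* = 1124.
The ceiling of 340 is below the equilibrium price 440, so it binds.
At p = 340: qd = 4644 - 8·340 = 1924 and qs = 5·340 - 1076 = 624.
Quantity traded falls to 624. At q = 624 the demand price is (4644 - 624)/8 = 502.5 and the supply price is (1076 + 624)/5 = 340.
Deadweight loss = ½ · (502.5 - 340) · (1124 - 624) = ½ · 162.5 · 500 = 40625.

40625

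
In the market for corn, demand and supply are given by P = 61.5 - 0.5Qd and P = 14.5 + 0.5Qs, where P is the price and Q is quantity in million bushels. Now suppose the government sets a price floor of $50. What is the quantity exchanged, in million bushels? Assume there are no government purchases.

23

Rearranging demand gives Qd = 123 - 2P; rearranging supply gives Qs = 2P - 29. Without the control the market clears where 123 - 2P = 2P - 29, i.e. P* = 38 and Q* = 47.
Because the floor (50) lies above the market-clearing price, it is binding.
At P = 50: Qd = 123 - 2·50 = 23 and Qs = 2·50 - 29 = 71.
The quantity actually transacted is the short side, demand: 23.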